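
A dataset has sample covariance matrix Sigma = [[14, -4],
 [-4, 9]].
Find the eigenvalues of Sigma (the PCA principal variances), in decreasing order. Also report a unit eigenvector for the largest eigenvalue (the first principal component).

Step 1 — characteristic polynomial of 2×2 Sigma:
  det(Sigma - λI) = λ² - trace · λ + det = 0.
  trace = 14 + 9 = 23, det = 14·9 - (-4)² = 110.
Step 2 — discriminant:
  Δ = trace² - 4·det = 529 - 440 = 89.
Step 3 — eigenvalues:
  λ = (trace ± √Δ)/2 = (23 ± 9.434)/2,
  λ_1 = 16.217,  λ_2 = 6.783.

Step 4 — unit eigenvector for λ_1: solve (Sigma - λ_1 I)v = 0. First row:
  (14 - 16.217)·v_x + (-4)·v_y = 0, i.e. (-2.217)·v_x + (-4)·v_y = 0,
  so v ∝ (b, λ_1 - a) = (-4, 2.217); multiply by -1 so the first entry is positive: u = (4, -2.217).
  ||u|| = √((4)² + (-2.217)²) = √(20.915) ≈ 4.5733,
  v_1 = u/||u|| ≈ (0.8746, -0.4848) (||v_1|| = 1).

λ_1 = 16.217,  λ_2 = 6.783;  v_1 ≈ (0.8746, -0.4848)


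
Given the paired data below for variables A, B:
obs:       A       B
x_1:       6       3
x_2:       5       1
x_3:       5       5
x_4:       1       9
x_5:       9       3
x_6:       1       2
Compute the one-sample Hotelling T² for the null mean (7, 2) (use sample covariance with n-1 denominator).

Step 1 — sample mean vector:
  mean(A) = (6 + 5 + 5 + 1 + 9 + 1) / 6 = 27/6 = 4.5
  mean(B) = (3 + 1 + 5 + 9 + 3 + 2) / 6 = 23/6 = 3.8333
  x̄ = (4.5, 3.8333),  deviation x̄ - mu_0 = (4.5, 3.8333) - (7, 2) = (-2.5, 1.8333).

Step 2 — sample covariance matrix, S[i,j] = (1/(n-1)) · Σ_k (x_{k,i} - mean_i) · (x_{k,j} - mean_j), divisor n-1 = 5:
  S[A,A] = ((1.5)·(1.5) + (0.5)·(0.5) + (0.5)·(0.5) + (-3.5)·(-3.5) + (4.5)·(4.5) + (-3.5)·(-3.5)) / 5 = 47.5/5 = 9.5
  S[A,B] = ((1.5)·(-0.8333) + (0.5)·(-2.8333) + (0.5)·(1.1667) + (-3.5)·(5.1667) + (4.5)·(-0.8333) + (-3.5)·(-1.8333)) / 5 = -17.5/5 = -3.5
  S[B,B] = ((-0.8333)·(-0.8333) + (-2.8333)·(-2.8333) + (1.1667)·(1.1667) + (5.1667)·(5.1667) + (-0.8333)·(-0.8333) + (-1.8333)·(-1.8333)) / 5 = 40.8333/5 = 8.1667
  S = [[9.5, -3.5],
 [-3.5, 8.1667]].

Step 3 — invert S. det(S) = 9.5·8.1667 - (-3.5)² = 65.3333.
  S^{-1} = (1/det) · [[d, -b], [-b, a]] = [[0.125, 0.0536],
 [0.0536, 0.1454]].

Step 4 — quadratic form (x̄ - mu_0)^T · S^{-1} · (x̄ - mu_0):
  S^{-1} · (x̄ - mu_0) = (-0.2143, 0.1327),
  (x̄ - mu_0)^T · [...] = (-2.5)·(-0.2143) + (1.8333)·(0.1327) = 0.7789.

Step 5 — scale by n: T² = 6 · 0.7789 = 4.6735.

T² ≈ 4.6735


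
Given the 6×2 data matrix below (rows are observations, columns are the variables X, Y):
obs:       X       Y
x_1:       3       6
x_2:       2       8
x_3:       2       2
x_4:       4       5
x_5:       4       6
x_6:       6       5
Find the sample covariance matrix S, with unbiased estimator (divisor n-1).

Step 1 — column means:
  mean(X) = (3 + 2 + 2 + 4 + 4 + 6) / 6 = 21/6 = 3.5
  mean(Y) = (6 + 8 + 2 + 5 + 6 + 5) / 6 = 32/6 = 5.3333

Step 2 — sample covariance S[i,j] = (1/(n-1)) · Σ_k (x_{k,i} - mean_i) · (x_{k,j} - mean_j), with n-1 = 5.
  S[X,X] = ((-0.5)·(-0.5) + (-1.5)·(-1.5) + (-1.5)·(-1.5) + (0.5)·(0.5) + (0.5)·(0.5) + (2.5)·(2.5)) / 5 = 11.5/5 = 2.3
  S[X,Y] = ((-0.5)·(0.6667) + (-1.5)·(2.6667) + (-1.5)·(-3.3333) + (0.5)·(-0.3333) + (0.5)·(0.6667) + (2.5)·(-0.3333)) / 5 = 0/5 = 0
  S[Y,Y] = ((0.6667)·(0.6667) + (2.6667)·(2.6667) + (-3.3333)·(-3.3333) + (-0.3333)·(-0.3333) + (0.6667)·(0.6667) + (-0.3333)·(-0.3333)) / 5 = 19.3333/5 = 3.8667

S is symmetric (S[j,i] = S[i,j]). Assembling:

S = [[2.3, 0],
 [0, 3.8667]]


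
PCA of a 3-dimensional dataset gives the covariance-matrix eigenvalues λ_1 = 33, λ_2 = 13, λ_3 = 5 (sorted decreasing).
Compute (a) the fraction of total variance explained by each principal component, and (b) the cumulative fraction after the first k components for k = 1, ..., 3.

Step 1 — total variance = trace(Sigma) = Σ λ_i = 33 + 13 + 5 = 51.

Step 2 — fraction explained by component i = λ_i / Σ λ:
  PC1: 33/51 = 0.6471
  PC2: 13/51 = 0.2549
  PC3: 5/51 = 0.098

Step 3 — cumulative fraction after k components = (λ_1 + ... + λ_k) / Σ λ:
  k = 1: 33/51 = 0.6471
  k = 2: (33 + 13)/51 = 46/51 = 0.902
  k = 3: (33 + 13 + 5)/51 = 51/51 = 1

Summary (fraction, with percent):

explained: PC1 0.6471 (64.71%), PC2 0.2549 (25.49%), PC3 0.098 (9.8%);  cumulative: 0.6471, 0.902, 1


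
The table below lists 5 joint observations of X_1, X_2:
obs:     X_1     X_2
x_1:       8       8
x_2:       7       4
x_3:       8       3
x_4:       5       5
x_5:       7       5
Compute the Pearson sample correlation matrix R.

Step 1 — column means:
  mean(X_1) = (8 + 7 + 8 + 5 + 7) / 5 = 35/5 = 7
  mean(X_2) = (8 + 4 + 3 + 5 + 5) / 5 = 25/5 = 5

Step 2 — sample variances and covariances s[i,j] = (1/(n-1)) · Σ_k (x_{k,i} - mean_i) · (x_{k,j} - mean_j), with n-1 = 4:
  s[X_1,X_1] = ((1)·(1) + (0)·(0) + (1)·(1) + (-2)·(-2) + (0)·(0)) / 4 = 6/4 = 1.5
  s[X_1,X_2] = ((1)·(3) + (0)·(-1) + (1)·(-2) + (-2)·(0) + (0)·(0)) / 4 = 1/4 = 0.25
  s[X_2,X_2] = ((3)·(3) + (-1)·(-1) + (-2)·(-2) + (0)·(0) + (0)·(0)) / 4 = 14/4 = 3.5
  Sample standard deviations s_i = √(s[i,i]):
  s(X_1) = √(1.5) = 1.2247
  s(X_2) = √(3.5) = 1.8708

Step 3 — r_{ij} = s_{ij} / (s_i · s_j):
  r[X_1,X_1] = 1 (diagonal).
  r[X_1,X_2] = 0.25 / (1.2247 · 1.8708) = 0.25 / 2.2913 = 0.1091
  r[X_2,X_2] = 1 (diagonal).

R is symmetric with unit diagonal. Assembling:

R = [[1, 0.1091],
 [0.1091, 1]]


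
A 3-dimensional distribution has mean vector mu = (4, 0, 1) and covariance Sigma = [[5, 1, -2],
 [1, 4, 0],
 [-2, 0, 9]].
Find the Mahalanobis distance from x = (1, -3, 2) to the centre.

Step 1 — centre the observation: (x - mu) = (-3, -3, 1).

Step 2 — invert Sigma (cofactor / det for 3×3, or solve directly):
  Sigma^{-1} = [[0.2323, -0.0581, 0.0516],
 [-0.0581, 0.2645, -0.0129],
 [0.0516, -0.0129, 0.1226]].

Step 3 — form the quadratic (x - mu)^T · Sigma^{-1} · (x - mu):
  Sigma^{-1} · (x - mu) = (-0.471, -0.6323, 0.0065).
  (x - mu)^T · [Sigma^{-1} · (x - mu)] = (-3)·(-0.471) + (-3)·(-0.6323) + (1)·(0.0065) = 3.3161.

Step 4 — take square root: d = √(3.3161) ≈ 1.821.

d(x, mu) = √(3.3161) ≈ 1.821


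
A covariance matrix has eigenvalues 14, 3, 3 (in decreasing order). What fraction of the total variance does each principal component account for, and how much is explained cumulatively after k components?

Step 1 — total variance = trace(Sigma) = Σ λ_i = 14 + 3 + 3 = 20.

Step 2 — fraction explained by component i = λ_i / Σ λ:
  PC1: 14/20 = 0.7
  PC2: 3/20 = 0.15
  PC3: 3/20 = 0.15

Step 3 — cumulative fraction after k components = (λ_1 + ... + λ_k) / Σ λ:
  k = 1: 14/20 = 0.7
  k = 2: (14 + 3)/20 = 17/20 = 0.85
  k = 3: (14 + 3 + 3)/20 = 20/20 = 1

Summary (fraction, with percent):

explained: PC1 0.7 (70%), PC2 0.15 (15%), PC3 0.15 (15%);  cumulative: 0.7, 0.85, 1


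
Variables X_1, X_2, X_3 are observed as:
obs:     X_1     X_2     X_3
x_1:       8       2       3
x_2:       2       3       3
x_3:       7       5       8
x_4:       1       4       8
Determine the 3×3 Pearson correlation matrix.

Step 1 — column means:
  mean(X_1) = (8 + 2 + 7 + 1) / 4 = 18/4 = 4.5
  mean(X_2) = (2 + 3 + 5 + 4) / 4 = 14/4 = 3.5
  mean(X_3) = (3 + 3 + 8 + 8) / 4 = 22/4 = 5.5

Step 2 — sample variances and covariances s[i,j] = (1/(n-1)) · Σ_k (x_{k,i} - mean_i) · (x_{k,j} - mean_j), with n-1 = 3:
  s[X_1,X_1] = ((3.5)·(3.5) + (-2.5)·(-2.5) + (2.5)·(2.5) + (-3.5)·(-3.5)) / 3 = 37/3 = 12.3333
  s[X_1,X_2] = ((3.5)·(-1.5) + (-2.5)·(-0.5) + (2.5)·(1.5) + (-3.5)·(0.5)) / 3 = -2/3 = -0.6667
  s[X_1,X_3] = ((3.5)·(-2.5) + (-2.5)·(-2.5) + (2.5)·(2.5) + (-3.5)·(2.5)) / 3 = -5/3 = -1.6667
  s[X_2,X_2] = ((-1.5)·(-1.5) + (-0.5)·(-0.5) + (1.5)·(1.5) + (0.5)·(0.5)) / 3 = 5/3 = 1.6667
  s[X_2,X_3] = ((-1.5)·(-2.5) + (-0.5)·(-2.5) + (1.5)·(2.5) + (0.5)·(2.5)) / 3 = 10/3 = 3.3333
  s[X_3,X_3] = ((-2.5)·(-2.5) + (-2.5)·(-2.5) + (2.5)·(2.5) + (2.5)·(2.5)) / 3 = 25/3 = 8.3333
  Sample standard deviations s_i = √(s[i,i]):
  s(X_1) = √(12.3333) = 3.5119
  s(X_2) = √(1.6667) = 1.291
  s(X_3) = √(8.3333) = 2.8868

Step 3 — r_{ij} = s_{ij} / (s_i · s_j):
  r[X_1,X_1] = 1 (diagonal).
  r[X_1,X_2] = -0.6667 / (3.5119 · 1.291) = -0.6667 / 4.5338 = -0.147
  r[X_1,X_3] = -1.6667 / (3.5119 · 2.8868) = -1.6667 / 10.1379 = -0.1644
  r[X_2,X_2] = 1 (diagonal).
  r[X_2,X_3] = 3.3333 / (1.291 · 2.8868) = 3.3333 / 3.7268 = 0.8944
  r[X_3,X_3] = 1 (diagonal).

R is symmetric with unit diagonal. Assembling:

R = [[1, -0.147, -0.1644],
 [-0.147, 1, 0.8944],
 [-0.1644, 0.8944, 1]]


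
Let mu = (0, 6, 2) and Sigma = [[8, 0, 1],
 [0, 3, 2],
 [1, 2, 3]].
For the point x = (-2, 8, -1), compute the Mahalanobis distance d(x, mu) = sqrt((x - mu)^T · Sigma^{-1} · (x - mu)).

Step 1 — centre the observation: (x - mu) = (-2, 2, -3).

Step 2 — invert Sigma (cofactor / det for 3×3, or solve directly):
  Sigma^{-1} = [[0.1351, 0.0541, -0.0811],
 [0.0541, 0.6216, -0.4324],
 [-0.0811, -0.4324, 0.6486]].

Step 3 — form the quadratic (x - mu)^T · Sigma^{-1} · (x - mu):
  Sigma^{-1} · (x - mu) = (0.0811, 2.4324, -2.6486).
  (x - mu)^T · [Sigma^{-1} · (x - mu)] = (-2)·(0.0811) + (2)·(2.4324) + (-3)·(-2.6486) = 12.6486.

Step 4 — take square root: d = √(12.6486) ≈ 3.5565.

d(x, mu) = √(12.6486) ≈ 3.5565


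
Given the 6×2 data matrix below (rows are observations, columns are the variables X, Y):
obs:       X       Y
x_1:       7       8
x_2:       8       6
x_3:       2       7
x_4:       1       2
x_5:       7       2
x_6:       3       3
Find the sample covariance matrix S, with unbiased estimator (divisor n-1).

Step 1 — column means:
  mean(X) = (7 + 8 + 2 + 1 + 7 + 3) / 6 = 28/6 = 4.6667
  mean(Y) = (8 + 6 + 7 + 2 + 2 + 3) / 6 = 28/6 = 4.6667

Step 2 — sample covariance S[i,j] = (1/(n-1)) · Σ_k (x_{k,i} - mean_i) · (x_{k,j} - mean_j), with n-1 = 5.
  S[X,X] = ((2.3333)·(2.3333) + (3.3333)·(3.3333) + (-2.6667)·(-2.6667) + (-3.6667)·(-3.6667) + (2.3333)·(2.3333) + (-1.6667)·(-1.6667)) / 5 = 45.3333/5 = 9.0667
  S[X,Y] = ((2.3333)·(3.3333) + (3.3333)·(1.3333) + (-2.6667)·(2.3333) + (-3.6667)·(-2.6667) + (2.3333)·(-2.6667) + (-1.6667)·(-1.6667)) / 5 = 12.3333/5 = 2.4667
  S[Y,Y] = ((3.3333)·(3.3333) + (1.3333)·(1.3333) + (2.3333)·(2.3333) + (-2.6667)·(-2.6667) + (-2.6667)·(-2.6667) + (-1.6667)·(-1.6667)) / 5 = 35.3333/5 = 7.0667

S is symmetric (S[j,i] = S[i,j]). Assembling:

S = [[9.0667, 2.4667],
 [2.4667, 7.0667]]


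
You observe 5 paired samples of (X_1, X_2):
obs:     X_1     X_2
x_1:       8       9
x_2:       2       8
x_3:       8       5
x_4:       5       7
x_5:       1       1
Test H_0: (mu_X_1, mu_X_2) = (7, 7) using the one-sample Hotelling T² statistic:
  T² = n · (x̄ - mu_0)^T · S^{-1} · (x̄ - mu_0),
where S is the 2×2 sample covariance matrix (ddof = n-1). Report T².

Step 1 — sample mean vector:
  mean(X_1) = (8 + 2 + 8 + 5 + 1) / 5 = 24/5 = 4.8
  mean(X_2) = (9 + 8 + 5 + 7 + 1) / 5 = 30/5 = 6
  x̄ = (4.8, 6),  deviation x̄ - mu_0 = (4.8, 6) - (7, 7) = (-2.2, -1).

Step 2 — sample covariance matrix, S[i,j] = (1/(n-1)) · Σ_k (x_{k,i} - mean_i) · (x_{k,j} - mean_j), divisor n-1 = 4:
  S[X_1,X_1] = ((3.2)·(3.2) + (-2.8)·(-2.8) + (3.2)·(3.2) + (0.2)·(0.2) + (-3.8)·(-3.8)) / 4 = 42.8/4 = 10.7
  S[X_1,X_2] = ((3.2)·(3) + (-2.8)·(2) + (3.2)·(-1) + (0.2)·(1) + (-3.8)·(-5)) / 4 = 20/4 = 5
  S[X_2,X_2] = ((3)·(3) + (2)·(2) + (-1)·(-1) + (1)·(1) + (-5)·(-5)) / 4 = 40/4 = 10
  S = [[10.7, 5],
 [5, 10]].

Step 3 — invert S. det(S) = 10.7·10 - (5)² = 82.
  S^{-1} = (1/det) · [[d, -b], [-b, a]] = [[0.122, -0.061],
 [-0.061, 0.1305]].

Step 4 — quadratic form (x̄ - mu_0)^T · S^{-1} · (x̄ - mu_0):
  S^{-1} · (x̄ - mu_0) = (-0.2073, 0.0037),
  (x̄ - mu_0)^T · [...] = (-2.2)·(-0.2073) + (-1)·(0.0037) = 0.4524.

Step 5 — scale by n: T² = 5 · 0.4524 = 2.2622.

T² ≈ 2.2622


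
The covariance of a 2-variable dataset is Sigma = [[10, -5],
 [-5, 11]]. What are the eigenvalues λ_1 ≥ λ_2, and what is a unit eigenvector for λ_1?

Step 1 — characteristic polynomial of 2×2 Sigma:
  det(Sigma - λI) = λ² - trace · λ + det = 0.
  trace = 10 + 11 = 21, det = 10·11 - (-5)² = 85.
Step 2 — discriminant:
  Δ = trace² - 4·det = 441 - 340 = 101.
Step 3 — eigenvalues:
  λ = (trace ± √Δ)/2 = (21 ± 10.0499)/2,
  λ_1 = 15.5249,  λ_2 = 5.4751.

Step 4 — unit eigenvector for λ_1: solve (Sigma - λ_1 I)v = 0. First row:
  (10 - 15.5249)·v_x + (-5)·v_y = 0, i.e. (-5.5249)·v_x + (-5)·v_y = 0,
  so v ∝ (b, λ_1 - a) = (-5, 5.5249); multiply by -1 so the first entry is positive: u = (5, -5.5249).
  ||u|| = √((5)² + (-5.5249)²) = √(55.5249) ≈ 7.4515,
  v_1 = u/||u|| ≈ (0.671, -0.7415) (||v_1|| = 1).

λ_1 = 15.5249,  λ_2 = 5.4751;  v_1 ≈ (0.671, -0.7415)


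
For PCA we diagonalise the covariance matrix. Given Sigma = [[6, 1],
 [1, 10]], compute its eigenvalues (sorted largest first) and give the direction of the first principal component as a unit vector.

Step 1 — characteristic polynomial of 2×2 Sigma:
  det(Sigma - λI) = λ² - trace · λ + det = 0.
  trace = 6 + 10 = 16, det = 6·10 - (1)² = 59.
Step 2 — discriminant:
  Δ = trace² - 4·det = 256 - 236 = 20.
Step 3 — eigenvalues:
  λ = (trace ± √Δ)/2 = (16 ± 4.4721)/2,
  λ_1 = 10.2361,  λ_2 = 5.7639.

Step 4 — unit eigenvector for λ_1: solve (Sigma - λ_1 I)v = 0. First row:
  (6 - 10.2361)·v_x + (1)·v_y = 0, i.e. (-4.2361)·v_x + (1)·v_y = 0,
  so v ∝ (b, λ_1 - a) = (1, 4.2361) = u.
  ||u|| = √((1)² + (4.2361)²) = √(18.9443) ≈ 4.3525,
  v_1 = u/||u|| ≈ (0.2298, 0.9732) (||v_1|| = 1).

λ_1 = 10.2361,  λ_2 = 5.7639;  v_1 ≈ (0.2298, 0.9732)


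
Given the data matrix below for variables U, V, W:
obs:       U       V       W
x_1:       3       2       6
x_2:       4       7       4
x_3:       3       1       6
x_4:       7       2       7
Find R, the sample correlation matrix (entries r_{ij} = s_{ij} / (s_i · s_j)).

Step 1 — column means:
  mean(U) = (3 + 4 + 3 + 7) / 4 = 17/4 = 4.25
  mean(V) = (2 + 7 + 1 + 2) / 4 = 12/4 = 3
  mean(W) = (6 + 4 + 6 + 7) / 4 = 23/4 = 5.75

Step 2 — sample variances and covariances s[i,j] = (1/(n-1)) · Σ_k (x_{k,i} - mean_i) · (x_{k,j} - mean_j), with n-1 = 3:
  s[U,U] = ((-1.25)·(-1.25) + (-0.25)·(-0.25) + (-1.25)·(-1.25) + (2.75)·(2.75)) / 3 = 10.75/3 = 3.5833
  s[U,V] = ((-1.25)·(-1) + (-0.25)·(4) + (-1.25)·(-2) + (2.75)·(-1)) / 3 = 0/3 = 0
  s[U,W] = ((-1.25)·(0.25) + (-0.25)·(-1.75) + (-1.25)·(0.25) + (2.75)·(1.25)) / 3 = 3.25/3 = 1.0833
  s[V,V] = ((-1)·(-1) + (4)·(4) + (-2)·(-2) + (-1)·(-1)) / 3 = 22/3 = 7.3333
  s[V,W] = ((-1)·(0.25) + (4)·(-1.75) + (-2)·(0.25) + (-1)·(1.25)) / 3 = -9/3 = -3
  s[W,W] = ((0.25)·(0.25) + (-1.75)·(-1.75) + (0.25)·(0.25) + (1.25)·(1.25)) / 3 = 4.75/3 = 1.5833
  Sample standard deviations s_i = √(s[i,i]):
  s(U) = √(3.5833) = 1.893
  s(V) = √(7.3333) = 2.708
  s(W) = √(1.5833) = 1.2583

Step 3 — r_{ij} = s_{ij} / (s_i · s_j):
  r[U,U] = 1 (diagonal).
  r[U,V] = 0 / (1.893 · 2.708) = 0 / 5.1262 = 0
  r[U,W] = 1.0833 / (1.893 · 1.2583) = 1.0833 / 2.3819 = 0.4548
  r[V,V] = 1 (diagonal).
  r[V,W] = -3 / (2.708 · 1.2583) = -3 / 3.4075 = -0.8804
  r[W,W] = 1 (diagonal).

R is symmetric with unit diagonal. Assembling:

R = [[1, 0, 0.4548],
 [0, 1, -0.8804],
 [0.4548, -0.8804, 1]]


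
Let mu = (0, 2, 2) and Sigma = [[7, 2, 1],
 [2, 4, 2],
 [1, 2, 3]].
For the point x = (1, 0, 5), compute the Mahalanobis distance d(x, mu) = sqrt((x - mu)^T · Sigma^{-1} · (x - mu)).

Step 1 — centre the observation: (x - mu) = (1, -2, 3).

Step 2 — invert Sigma (cofactor / det for 3×3, or solve directly):
  Sigma^{-1} = [[0.1667, -0.0833, 0],
 [-0.0833, 0.4167, -0.25],
 [0, -0.25, 0.5]].

Step 3 — form the quadratic (x - mu)^T · Sigma^{-1} · (x - mu):
  Sigma^{-1} · (x - mu) = (0.3333, -1.6667, 2).
  (x - mu)^T · [Sigma^{-1} · (x - mu)] = (1)·(0.3333) + (-2)·(-1.6667) + (3)·(2) = 9.6667.

Step 4 — take square root: d = √(9.6667) ≈ 3.1091.

d(x, mu) = √(9.6667) ≈ 3.1091


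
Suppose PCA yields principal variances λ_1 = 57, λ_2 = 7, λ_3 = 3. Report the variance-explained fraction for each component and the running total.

Step 1 — total variance = trace(Sigma) = Σ λ_i = 57 + 7 + 3 = 67.

Step 2 — fraction explained by component i = λ_i / Σ λ:
  PC1: 57/67 = 0.8507
  PC2: 7/67 = 0.1045
  PC3: 3/67 = 0.0448

Step 3 — cumulative fraction after k components = (λ_1 + ... + λ_k) / Σ λ:
  k = 1: 57/67 = 0.8507
  k = 2: (57 + 7)/67 = 64/67 = 0.9552
  k = 3: (57 + 7 + 3)/67 = 67/67 = 1

Summary (fraction, with percent):

explained: PC1 0.8507 (85.07%), PC2 0.1045 (10.45%), PC3 0.0448 (4.48%);  cumulative: 0.8507, 0.9552, 1


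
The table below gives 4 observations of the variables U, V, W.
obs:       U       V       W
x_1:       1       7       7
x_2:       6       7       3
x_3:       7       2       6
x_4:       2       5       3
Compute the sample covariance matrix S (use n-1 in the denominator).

Step 1 — column means:
  mean(U) = (1 + 6 + 7 + 2) / 4 = 16/4 = 4
  mean(V) = (7 + 7 + 2 + 5) / 4 = 21/4 = 5.25
  mean(W) = (7 + 3 + 6 + 3) / 4 = 19/4 = 4.75

Step 2 — sample covariance S[i,j] = (1/(n-1)) · Σ_k (x_{k,i} - mean_i) · (x_{k,j} - mean_j), with n-1 = 3.
  S[U,U] = ((-3)·(-3) + (2)·(2) + (3)·(3) + (-2)·(-2)) / 3 = 26/3 = 8.6667
  S[U,V] = ((-3)·(1.75) + (2)·(1.75) + (3)·(-3.25) + (-2)·(-0.25)) / 3 = -11/3 = -3.6667
  S[U,W] = ((-3)·(2.25) + (2)·(-1.75) + (3)·(1.25) + (-2)·(-1.75)) / 3 = -3/3 = -1
  S[V,V] = ((1.75)·(1.75) + (1.75)·(1.75) + (-3.25)·(-3.25) + (-0.25)·(-0.25)) / 3 = 16.75/3 = 5.5833
  S[V,W] = ((1.75)·(2.25) + (1.75)·(-1.75) + (-3.25)·(1.25) + (-0.25)·(-1.75)) / 3 = -2.75/3 = -0.9167
  S[W,W] = ((2.25)·(2.25) + (-1.75)·(-1.75) + (1.25)·(1.25) + (-1.75)·(-1.75)) / 3 = 12.75/3 = 4.25

S is symmetric (S[j,i] = S[i,j]). Assembling:

S = [[8.6667, -3.6667, -1],
 [-3.6667, 5.5833, -0.9167],
 [-1, -0.9167, 4.25]]


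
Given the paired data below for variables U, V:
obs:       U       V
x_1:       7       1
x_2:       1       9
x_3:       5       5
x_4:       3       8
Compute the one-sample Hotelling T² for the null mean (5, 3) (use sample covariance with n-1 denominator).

Step 1 — sample mean vector:
  mean(U) = (7 + 1 + 5 + 3) / 4 = 16/4 = 4
  mean(V) = (1 + 9 + 5 + 8) / 4 = 23/4 = 5.75
  x̄ = (4, 5.75),  deviation x̄ - mu_0 = (4, 5.75) - (5, 3) = (-1, 2.75).

Step 2 — sample covariance matrix, S[i,j] = (1/(n-1)) · Σ_k (x_{k,i} - mean_i) · (x_{k,j} - mean_j), divisor n-1 = 3:
  S[U,U] = ((3)·(3) + (-3)·(-3) + (1)·(1) + (-1)·(-1)) / 3 = 20/3 = 6.6667
  S[U,V] = ((3)·(-4.75) + (-3)·(3.25) + (1)·(-0.75) + (-1)·(2.25)) / 3 = -27/3 = -9
  S[V,V] = ((-4.75)·(-4.75) + (3.25)·(3.25) + (-0.75)·(-0.75) + (2.25)·(2.25)) / 3 = 38.75/3 = 12.9167
  S = [[6.6667, -9],
 [-9, 12.9167]].

Step 3 — invert S. det(S) = 6.6667·12.9167 - (-9)² = 5.1111.
  S^{-1} = (1/det) · [[d, -b], [-b, a]] = [[2.5272, 1.7609],
 [1.7609, 1.3043]].

Step 4 — quadratic form (x̄ - mu_0)^T · S^{-1} · (x̄ - mu_0):
  S^{-1} · (x̄ - mu_0) = (2.3152, 1.8261),
  (x̄ - mu_0)^T · [...] = (-1)·(2.3152) + (2.75)·(1.8261) = 2.7065.

Step 5 — scale by n: T² = 4 · 2.7065 = 10.8261.

T² ≈ 10.8261


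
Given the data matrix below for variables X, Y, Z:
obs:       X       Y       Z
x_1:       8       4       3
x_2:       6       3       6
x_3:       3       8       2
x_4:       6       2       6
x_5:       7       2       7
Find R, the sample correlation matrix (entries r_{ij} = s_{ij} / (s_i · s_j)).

Step 1 — column means:
  mean(X) = (8 + 6 + 3 + 6 + 7) / 5 = 30/5 = 6
  mean(Y) = (4 + 3 + 8 + 2 + 2) / 5 = 19/5 = 3.8
  mean(Z) = (3 + 6 + 2 + 6 + 7) / 5 = 24/5 = 4.8

Step 2 — sample variances and covariances s[i,j] = (1/(n-1)) · Σ_k (x_{k,i} - mean_i) · (x_{k,j} - mean_j), with n-1 = 4:
  s[X,X] = ((2)·(2) + (0)·(0) + (-3)·(-3) + (0)·(0) + (1)·(1)) / 4 = 14/4 = 3.5
  s[X,Y] = ((2)·(0.2) + (0)·(-0.8) + (-3)·(4.2) + (0)·(-1.8) + (1)·(-1.8)) / 4 = -14/4 = -3.5
  s[X,Z] = ((2)·(-1.8) + (0)·(1.2) + (-3)·(-2.8) + (0)·(1.2) + (1)·(2.2)) / 4 = 7/4 = 1.75
  s[Y,Y] = ((0.2)·(0.2) + (-0.8)·(-0.8) + (4.2)·(4.2) + (-1.8)·(-1.8) + (-1.8)·(-1.8)) / 4 = 24.8/4 = 6.2
  s[Y,Z] = ((0.2)·(-1.8) + (-0.8)·(1.2) + (4.2)·(-2.8) + (-1.8)·(1.2) + (-1.8)·(2.2)) / 4 = -19.2/4 = -4.8
  s[Z,Z] = ((-1.8)·(-1.8) + (1.2)·(1.2) + (-2.8)·(-2.8) + (1.2)·(1.2) + (2.2)·(2.2)) / 4 = 18.8/4 = 4.7
  Sample standard deviations s_i = √(s[i,i]):
  s(X) = √(3.5) = 1.8708
  s(Y) = √(6.2) = 2.49
  s(Z) = √(4.7) = 2.1679

Step 3 — r_{ij} = s_{ij} / (s_i · s_j):
  r[X,X] = 1 (diagonal).
  r[X,Y] = -3.5 / (1.8708 · 2.49) = -3.5 / 4.6583 = -0.7513
  r[X,Z] = 1.75 / (1.8708 · 2.1679) = 1.75 / 4.0559 = 0.4315
  r[Y,Y] = 1 (diagonal).
  r[Y,Z] = -4.8 / (2.49 · 2.1679) = -4.8 / 5.3981 = -0.8892
  r[Z,Z] = 1 (diagonal).

R is symmetric with unit diagonal. Assembling:

R = [[1, -0.7513, 0.4315],
 [-0.7513, 1, -0.8892],
 [0.4315, -0.8892, 1]]


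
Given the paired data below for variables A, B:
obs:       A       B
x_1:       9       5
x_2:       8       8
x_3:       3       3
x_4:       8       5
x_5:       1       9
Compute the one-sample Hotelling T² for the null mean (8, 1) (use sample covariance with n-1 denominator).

Step 1 — sample mean vector:
  mean(A) = (9 + 8 + 3 + 8 + 1) / 5 = 29/5 = 5.8
  mean(B) = (5 + 8 + 3 + 5 + 9) / 5 = 30/5 = 6
  x̄ = (5.8, 6),  deviation x̄ - mu_0 = (5.8, 6) - (8, 1) = (-2.2, 5).

Step 2 — sample covariance matrix, S[i,j] = (1/(n-1)) · Σ_k (x_{k,i} - mean_i) · (x_{k,j} - mean_j), divisor n-1 = 4:
  S[A,A] = ((3.2)·(3.2) + (2.2)·(2.2) + (-2.8)·(-2.8) + (2.2)·(2.2) + (-4.8)·(-4.8)) / 4 = 50.8/4 = 12.7
  S[A,B] = ((3.2)·(-1) + (2.2)·(2) + (-2.8)·(-3) + (2.2)·(-1) + (-4.8)·(3)) / 4 = -7/4 = -1.75
  S[B,B] = ((-1)·(-1) + (2)·(2) + (-3)·(-3) + (-1)·(-1) + (3)·(3)) / 4 = 24/4 = 6
  S = [[12.7, -1.75],
 [-1.75, 6]].

Step 3 — invert S. det(S) = 12.7·6 - (-1.75)² = 73.1375.
  S^{-1} = (1/det) · [[d, -b], [-b, a]] = [[0.082, 0.0239],
 [0.0239, 0.1736]].

Step 4 — quadratic form (x̄ - mu_0)^T · S^{-1} · (x̄ - mu_0):
  S^{-1} · (x̄ - mu_0) = (-0.0608, 0.8156),
  (x̄ - mu_0)^T · [...] = (-2.2)·(-0.0608) + (5)·(0.8156) = 4.2118.

Step 5 — scale by n: T² = 5 · 4.2118 = 21.059.

T² ≈ 21.059


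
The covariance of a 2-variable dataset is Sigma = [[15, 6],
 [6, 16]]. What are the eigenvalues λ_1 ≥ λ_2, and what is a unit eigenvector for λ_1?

Step 1 — characteristic polynomial of 2×2 Sigma:
  det(Sigma - λI) = λ² - trace · λ + det = 0.
  trace = 15 + 16 = 31, det = 15·16 - (6)² = 204.
Step 2 — discriminant:
  Δ = trace² - 4·det = 961 - 816 = 145.
Step 3 — eigenvalues:
  λ = (trace ± √Δ)/2 = (31 ± 12.0416)/2,
  λ_1 = 21.5208,  λ_2 = 9.4792.

Step 4 — unit eigenvector for λ_1: solve (Sigma - λ_1 I)v = 0. First row:
  (15 - 21.5208)·v_x + (6)·v_y = 0, i.e. (-6.5208)·v_x + (6)·v_y = 0,
  so v ∝ (b, λ_1 - a) = (6, 6.5208) = u.
  ||u|| = √((6)² + (6.5208)²) = √(78.5208) ≈ 8.8612,
  v_1 = u/||u|| ≈ (0.6771, 0.7359) (||v_1|| = 1).

λ_1 = 21.5208,  λ_2 = 9.4792;  v_1 ≈ (0.6771, 0.7359)


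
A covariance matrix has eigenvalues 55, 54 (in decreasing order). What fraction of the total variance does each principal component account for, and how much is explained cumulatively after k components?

Step 1 — total variance = trace(Sigma) = Σ λ_i = 55 + 54 = 109.

Step 2 — fraction explained by component i = λ_i / Σ λ:
  PC1: 55/109 = 0.5046
  PC2: 54/109 = 0.4954

Step 3 — cumulative fraction after k components = (λ_1 + ... + λ_k) / Σ λ:
  k = 1: 55/109 = 0.5046
  k = 2: (55 + 54)/109 = 109/109 = 1

Summary (fraction, with percent):

explained: PC1 0.5046 (50.46%), PC2 0.4954 (49.54%);  cumulative: 0.5046, 1


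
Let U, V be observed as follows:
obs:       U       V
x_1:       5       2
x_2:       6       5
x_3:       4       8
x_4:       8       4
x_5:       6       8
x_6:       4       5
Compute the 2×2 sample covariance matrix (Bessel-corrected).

Step 1 — column means:
  mean(U) = (5 + 6 + 4 + 8 + 6 + 4) / 6 = 33/6 = 5.5
  mean(V) = (2 + 5 + 8 + 4 + 8 + 5) / 6 = 32/6 = 5.3333

Step 2 — sample covariance S[i,j] = (1/(n-1)) · Σ_k (x_{k,i} - mean_i) · (x_{k,j} - mean_j), with n-1 = 5.
  S[U,U] = ((-0.5)·(-0.5) + (0.5)·(0.5) + (-1.5)·(-1.5) + (2.5)·(2.5) + (0.5)·(0.5) + (-1.5)·(-1.5)) / 5 = 11.5/5 = 2.3
  S[U,V] = ((-0.5)·(-3.3333) + (0.5)·(-0.3333) + (-1.5)·(2.6667) + (2.5)·(-1.3333) + (0.5)·(2.6667) + (-1.5)·(-0.3333)) / 5 = -4/5 = -0.8
  S[V,V] = ((-3.3333)·(-3.3333) + (-0.3333)·(-0.3333) + (2.6667)·(2.6667) + (-1.3333)·(-1.3333) + (2.6667)·(2.6667) + (-0.3333)·(-0.3333)) / 5 = 27.3333/5 = 5.4667

S is symmetric (S[j,i] = S[i,j]). Assembling:

S = [[2.3, -0.8],
 [-0.8, 5.4667]]


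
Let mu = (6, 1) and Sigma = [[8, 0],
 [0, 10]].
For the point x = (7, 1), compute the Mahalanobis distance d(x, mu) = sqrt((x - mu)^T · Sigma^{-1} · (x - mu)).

Step 1 — centre the observation: (x - mu) = (1, 0).

Step 2 — invert Sigma. det(Sigma) = 8·10 - (0)² = 80.
  Sigma^{-1} = (1/det) · [[d, -b], [-b, a]] = [[0.125, 0],
 [0, 0.1]].

Step 3 — form the quadratic (x - mu)^T · Sigma^{-1} · (x - mu):
  Sigma^{-1} · (x - mu) = (0.125, 0).
  (x - mu)^T · [Sigma^{-1} · (x - mu)] = (1)·(0.125) + (0)·(0) = 0.125.

Step 4 — take square root: d = √(0.125) ≈ 0.3536.

d(x, mu) = √(0.125) ≈ 0.3536


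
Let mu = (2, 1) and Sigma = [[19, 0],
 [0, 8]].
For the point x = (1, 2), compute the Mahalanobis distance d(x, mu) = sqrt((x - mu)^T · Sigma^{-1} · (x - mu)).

Step 1 — centre the observation: (x - mu) = (-1, 1).

Step 2 — invert Sigma. det(Sigma) = 19·8 - (0)² = 152.
  Sigma^{-1} = (1/det) · [[d, -b], [-b, a]] = [[0.0526, 0],
 [0, 0.125]].

Step 3 — form the quadratic (x - mu)^T · Sigma^{-1} · (x - mu):
  Sigma^{-1} · (x - mu) = (-0.0526, 0.125).
  (x - mu)^T · [Sigma^{-1} · (x - mu)] = (-1)·(-0.0526) + (1)·(0.125) = 0.1776.

Step 4 — take square root: d = √(0.1776) ≈ 0.4215.

d(x, mu) = √(0.1776) ≈ 0.4215


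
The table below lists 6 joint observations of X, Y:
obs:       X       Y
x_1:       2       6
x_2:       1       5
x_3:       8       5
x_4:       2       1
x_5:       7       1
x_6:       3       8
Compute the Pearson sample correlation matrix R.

Step 1 — column means:
  mean(X) = (2 + 1 + 8 + 2 + 7 + 3) / 6 = 23/6 = 3.8333
  mean(Y) = (6 + 5 + 5 + 1 + 1 + 8) / 6 = 26/6 = 4.3333

Step 2 — sample variances and covariances s[i,j] = (1/(n-1)) · Σ_k (x_{k,i} - mean_i) · (x_{k,j} - mean_j), with n-1 = 5:
  s[X,X] = ((-1.8333)·(-1.8333) + (-2.8333)·(-2.8333) + (4.1667)·(4.1667) + (-1.8333)·(-1.8333) + (3.1667)·(3.1667) + (-0.8333)·(-0.8333)) / 5 = 42.8333/5 = 8.5667
  s[X,Y] = ((-1.8333)·(1.6667) + (-2.8333)·(0.6667) + (4.1667)·(0.6667) + (-1.8333)·(-3.3333) + (3.1667)·(-3.3333) + (-0.8333)·(3.6667)) / 5 = -9.6667/5 = -1.9333
  s[Y,Y] = ((1.6667)·(1.6667) + (0.6667)·(0.6667) + (0.6667)·(0.6667) + (-3.3333)·(-3.3333) + (-3.3333)·(-3.3333) + (3.6667)·(3.6667)) / 5 = 39.3333/5 = 7.8667
  Sample standard deviations s_i = √(s[i,i]):
  s(X) = √(8.5667) = 2.9269
  s(Y) = √(7.8667) = 2.8048

Step 3 — r_{ij} = s_{ij} / (s_i · s_j):
  r[X,X] = 1 (diagonal).
  r[X,Y] = -1.9333 / (2.9269 · 2.8048) = -1.9333 / 8.2092 = -0.2355
  r[Y,Y] = 1 (diagonal).

R is symmetric with unit diagonal. Assembling:

R = [[1, -0.2355],
 [-0.2355, 1]]


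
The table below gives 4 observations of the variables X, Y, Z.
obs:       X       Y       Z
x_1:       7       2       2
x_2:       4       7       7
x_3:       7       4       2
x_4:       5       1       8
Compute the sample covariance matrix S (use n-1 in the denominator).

Step 1 — column means:
  mean(X) = (7 + 4 + 7 + 5) / 4 = 23/4 = 5.75
  mean(Y) = (2 + 7 + 4 + 1) / 4 = 14/4 = 3.5
  mean(Z) = (2 + 7 + 2 + 8) / 4 = 19/4 = 4.75

Step 2 — sample covariance S[i,j] = (1/(n-1)) · Σ_k (x_{k,i} - mean_i) · (x_{k,j} - mean_j), with n-1 = 3.
  S[X,X] = ((1.25)·(1.25) + (-1.75)·(-1.75) + (1.25)·(1.25) + (-0.75)·(-0.75)) / 3 = 6.75/3 = 2.25
  S[X,Y] = ((1.25)·(-1.5) + (-1.75)·(3.5) + (1.25)·(0.5) + (-0.75)·(-2.5)) / 3 = -5.5/3 = -1.8333
  S[X,Z] = ((1.25)·(-2.75) + (-1.75)·(2.25) + (1.25)·(-2.75) + (-0.75)·(3.25)) / 3 = -13.25/3 = -4.4167
  S[Y,Y] = ((-1.5)·(-1.5) + (3.5)·(3.5) + (0.5)·(0.5) + (-2.5)·(-2.5)) / 3 = 21/3 = 7
  S[Y,Z] = ((-1.5)·(-2.75) + (3.5)·(2.25) + (0.5)·(-2.75) + (-2.5)·(3.25)) / 3 = 2.5/3 = 0.8333
  S[Z,Z] = ((-2.75)·(-2.75) + (2.25)·(2.25) + (-2.75)·(-2.75) + (3.25)·(3.25)) / 3 = 30.75/3 = 10.25

S is symmetric (S[j,i] = S[i,j]). Assembling:

S = [[2.25, -1.8333, -4.4167],
 [-1.8333, 7, 0.8333],
 [-4.4167, 0.8333, 10.25]]


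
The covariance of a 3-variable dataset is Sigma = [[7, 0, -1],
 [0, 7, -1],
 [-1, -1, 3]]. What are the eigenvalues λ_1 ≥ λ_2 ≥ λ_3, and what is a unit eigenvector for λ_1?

Step 1 — characteristic polynomial p(λ) = det(λI - Sigma) = λ³ - tr·λ² + c_1·λ - det, where tr = trace, c_1 = sum of the principal 2×2 minors, det = det(Sigma):
  tr = 7 + 7 + 3 = 17,
  c_1 = (7·7 - (0)²) + (7·3 - (-1)²) + (7·3 - (-1)²) = 49 + 20 + 20 = 89,
  det = 7·(7·3 - (-1)²) - (0)·((0)·3 - (-1)·(-1)) + (-1)·((0)·(-1) - 7·(-1)) = 7·(20) - (0)·(-1) + (-1)·(7) = 133.
  So p(λ) = λ³ - 17λ² + 89λ - 133.
Step 2 — look for an integer root (rational root theorem: any rational root is an integer divisor of 133). Testing λ = 7:
  p(7) = 343 - 833 + 623 - 133 = 0  ✓
  Dividing out (λ - 7): p(λ) = (λ - 7)(λ² - 10λ + 19).
Step 3 — remaining eigenvalues from the quadratic λ² - 10λ + 19 = 0:
  Δ = 10² - 4·19 = 100 - 76 = 24,  λ = (10 ± √24)/2 = (10 ± 4.899)/2 ≈ 7.4495 or 2.5505.
  Sorted: λ_1 = 7.4495,  λ_2 = 7,  λ_3 = 2.5505  (check: sum = 17 = tr ✓).

Step 4 — unit eigenvector for λ_1 ≈ 7.4495: v spans the null space of (Sigma - λ_1 I), whose rows are
  r_1 = (-0.4495, 0, -1),  r_2 = (0, -0.4495, -1),  r_3 = (-1, -1, -4.4495).
  v is orthogonal to every row, so take v ∝ r_1 × r_2 = ((0)·(-1) - (-1)·(-0.4495), (-1)·(0) - (-0.4495)·(-1), (-0.4495)·(-0.4495) - (0)·(0)) ≈ (-0.4495, -0.4495, 0.202).
  Rescale (multiply by -1 so the first nonzero entry is positive): u = (0.4495, 0.4495, -0.202).
  ||u|| = √((0.4495)² + (0.4495)² + (-0.202)²) = √(0.4449) ≈ 0.667,  v_1 = u/||u|| ≈ (0.6739, 0.6739, -0.3029) (||v_1|| = 1).

λ_1 = 7.4495,  λ_2 = 7,  λ_3 = 2.5505;  v_1 ≈ (0.6739, 0.6739, -0.3029)


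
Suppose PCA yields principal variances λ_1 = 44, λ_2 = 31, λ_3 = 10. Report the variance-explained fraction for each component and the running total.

Step 1 — total variance = trace(Sigma) = Σ λ_i = 44 + 31 + 10 = 85.

Step 2 — fraction explained by component i = λ_i / Σ λ:
  PC1: 44/85 = 0.5176
  PC2: 31/85 = 0.3647
  PC3: 10/85 = 0.1176

Step 3 — cumulative fraction after k components = (λ_1 + ... + λ_k) / Σ λ:
  k = 1: 44/85 = 0.5176
  k = 2: (44 + 31)/85 = 75/85 = 0.8824
  k = 3: (44 + 31 + 10)/85 = 85/85 = 1

Summary (fraction, with percent):

explained: PC1 0.5176 (51.76%), PC2 0.3647 (36.47%), PC3 0.1176 (11.76%);  cumulative: 0.5176, 0.8824, 1


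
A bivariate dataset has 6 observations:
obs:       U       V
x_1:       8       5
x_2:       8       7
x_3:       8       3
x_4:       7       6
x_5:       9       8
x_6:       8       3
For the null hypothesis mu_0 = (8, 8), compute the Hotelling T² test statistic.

Step 1 — sample mean vector:
  mean(U) = (8 + 8 + 8 + 7 + 9 + 8) / 6 = 48/6 = 8
  mean(V) = (5 + 7 + 3 + 6 + 8 + 3) / 6 = 32/6 = 5.3333
  x̄ = (8, 5.3333),  deviation x̄ - mu_0 = (8, 5.3333) - (8, 8) = (0, -2.6667).

Step 2 — sample covariance matrix, S[i,j] = (1/(n-1)) · Σ_k (x_{k,i} - mean_i) · (x_{k,j} - mean_j), divisor n-1 = 5:
  S[U,U] = ((0)·(0) + (0)·(0) + (0)·(0) + (-1)·(-1) + (1)·(1) + (0)·(0)) / 5 = 2/5 = 0.4
  S[U,V] = ((0)·(-0.3333) + (0)·(1.6667) + (0)·(-2.3333) + (-1)·(0.6667) + (1)·(2.6667) + (0)·(-2.3333)) / 5 = 2/5 = 0.4
  S[V,V] = ((-0.3333)·(-0.3333) + (1.6667)·(1.6667) + (-2.3333)·(-2.3333) + (0.6667)·(0.6667) + (2.6667)·(2.6667) + (-2.3333)·(-2.3333)) / 5 = 21.3333/5 = 4.2667
  S = [[0.4, 0.4],
 [0.4, 4.2667]].

Step 3 — invert S. det(S) = 0.4·4.2667 - (0.4)² = 1.5467.
  S^{-1} = (1/det) · [[d, -b], [-b, a]] = [[2.7586, -0.2586],
 [-0.2586, 0.2586]].

Step 4 — quadratic form (x̄ - mu_0)^T · S^{-1} · (x̄ - mu_0):
  S^{-1} · (x̄ - mu_0) = (0.6897, -0.6897),
  (x̄ - mu_0)^T · [...] = (0)·(0.6897) + (-2.6667)·(-0.6897) = 1.8391.

Step 5 — scale by n: T² = 6 · 1.8391 = 11.0345.

T² ≈ 11.0345


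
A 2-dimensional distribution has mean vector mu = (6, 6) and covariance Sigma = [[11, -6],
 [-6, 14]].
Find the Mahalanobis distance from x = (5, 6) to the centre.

Step 1 — centre the observation: (x - mu) = (-1, 0).

Step 2 — invert Sigma. det(Sigma) = 11·14 - (-6)² = 118.
  Sigma^{-1} = (1/det) · [[d, -b], [-b, a]] = [[0.1186, 0.0508],
 [0.0508, 0.0932]].

Step 3 — form the quadratic (x - mu)^T · Sigma^{-1} · (x - mu):
  Sigma^{-1} · (x - mu) = (-0.1186, -0.0508).
  (x - mu)^T · [Sigma^{-1} · (x - mu)] = (-1)·(-0.1186) + (0)·(-0.0508) = 0.1186.

Step 4 — take square root: d = √(0.1186) ≈ 0.3444.

d(x, mu) = √(0.1186) ≈ 0.3444


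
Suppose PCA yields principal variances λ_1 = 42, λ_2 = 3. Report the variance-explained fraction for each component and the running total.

Step 1 — total variance = trace(Sigma) = Σ λ_i = 42 + 3 = 45.

Step 2 — fraction explained by component i = λ_i / Σ λ:
  PC1: 42/45 = 0.9333
  PC2: 3/45 = 0.0667

Step 3 — cumulative fraction after k components = (λ_1 + ... + λ_k) / Σ λ:
  k = 1: 42/45 = 0.9333
  k = 2: (42 + 3)/45 = 45/45 = 1

Summary (fraction, with percent):

explained: PC1 0.9333 (93.33%), PC2 0.0667 (6.67%);  cumulative: 0.9333, 1


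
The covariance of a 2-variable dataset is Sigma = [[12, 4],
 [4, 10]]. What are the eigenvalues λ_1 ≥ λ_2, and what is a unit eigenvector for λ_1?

Step 1 — characteristic polynomial of 2×2 Sigma:
  det(Sigma - λI) = λ² - trace · λ + det = 0.
  trace = 12 + 10 = 22, det = 12·10 - (4)² = 104.
Step 2 — discriminant:
  Δ = trace² - 4·det = 484 - 416 = 68.
Step 3 — eigenvalues:
  λ = (trace ± √Δ)/2 = (22 ± 8.2462)/2,
  λ_1 = 15.1231,  λ_2 = 6.8769.

Step 4 — unit eigenvector for λ_1: solve (Sigma - λ_1 I)v = 0. First row:
  (12 - 15.1231)·v_x + (4)·v_y = 0, i.e. (-3.1231)·v_x + (4)·v_y = 0,
  so v ∝ (b, λ_1 - a) = (4, 3.1231) = u.
  ||u|| = √((4)² + (3.1231)²) = √(25.7538) ≈ 5.0748,
  v_1 = u/||u|| ≈ (0.7882, 0.6154) (||v_1|| = 1).

λ_1 = 15.1231,  λ_2 = 6.8769;  v_1 ≈ (0.7882, 0.6154)


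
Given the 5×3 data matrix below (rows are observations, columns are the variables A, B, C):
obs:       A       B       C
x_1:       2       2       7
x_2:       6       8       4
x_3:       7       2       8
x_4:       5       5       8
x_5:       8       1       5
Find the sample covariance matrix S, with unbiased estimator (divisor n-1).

Step 1 — column means:
  mean(A) = (2 + 6 + 7 + 5 + 8) / 5 = 28/5 = 5.6
  mean(B) = (2 + 8 + 2 + 5 + 1) / 5 = 18/5 = 3.6
  mean(C) = (7 + 4 + 8 + 8 + 5) / 5 = 32/5 = 6.4

Step 2 — sample covariance S[i,j] = (1/(n-1)) · Σ_k (x_{k,i} - mean_i) · (x_{k,j} - mean_j), with n-1 = 4.
  S[A,A] = ((-3.6)·(-3.6) + (0.4)·(0.4) + (1.4)·(1.4) + (-0.6)·(-0.6) + (2.4)·(2.4)) / 4 = 21.2/4 = 5.3
  S[A,B] = ((-3.6)·(-1.6) + (0.4)·(4.4) + (1.4)·(-1.6) + (-0.6)·(1.4) + (2.4)·(-2.6)) / 4 = -1.8/4 = -0.45
  S[A,C] = ((-3.6)·(0.6) + (0.4)·(-2.4) + (1.4)·(1.6) + (-0.6)·(1.6) + (2.4)·(-1.4)) / 4 = -5.2/4 = -1.3
  S[B,B] = ((-1.6)·(-1.6) + (4.4)·(4.4) + (-1.6)·(-1.6) + (1.4)·(1.4) + (-2.6)·(-2.6)) / 4 = 33.2/4 = 8.3
  S[B,C] = ((-1.6)·(0.6) + (4.4)·(-2.4) + (-1.6)·(1.6) + (1.4)·(1.6) + (-2.6)·(-1.4)) / 4 = -8.2/4 = -2.05
  S[C,C] = ((0.6)·(0.6) + (-2.4)·(-2.4) + (1.6)·(1.6) + (1.6)·(1.6) + (-1.4)·(-1.4)) / 4 = 13.2/4 = 3.3

S is symmetric (S[j,i] = S[i,j]). Assembling:

S = [[5.3, -0.45, -1.3],
 [-0.45, 8.3, -2.05],
 [-1.3, -2.05, 3.3]]


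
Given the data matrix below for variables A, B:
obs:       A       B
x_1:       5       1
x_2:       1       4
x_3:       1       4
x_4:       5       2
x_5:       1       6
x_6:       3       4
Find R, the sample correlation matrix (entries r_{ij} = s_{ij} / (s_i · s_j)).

Step 1 — column means:
  mean(A) = (5 + 1 + 1 + 5 + 1 + 3) / 6 = 16/6 = 2.6667
  mean(B) = (1 + 4 + 4 + 2 + 6 + 4) / 6 = 21/6 = 3.5

Step 2 — sample variances and covariances s[i,j] = (1/(n-1)) · Σ_k (x_{k,i} - mean_i) · (x_{k,j} - mean_j), with n-1 = 5:
  s[A,A] = ((2.3333)·(2.3333) + (-1.6667)·(-1.6667) + (-1.6667)·(-1.6667) + (2.3333)·(2.3333) + (-1.6667)·(-1.6667) + (0.3333)·(0.3333)) / 5 = 19.3333/5 = 3.8667
  s[A,B] = ((2.3333)·(-2.5) + (-1.6667)·(0.5) + (-1.6667)·(0.5) + (2.3333)·(-1.5) + (-1.6667)·(2.5) + (0.3333)·(0.5)) / 5 = -15/5 = -3
  s[B,B] = ((-2.5)·(-2.5) + (0.5)·(0.5) + (0.5)·(0.5) + (-1.5)·(-1.5) + (2.5)·(2.5) + (0.5)·(0.5)) / 5 = 15.5/5 = 3.1
  Sample standard deviations s_i = √(s[i,i]):
  s(A) = √(3.8667) = 1.9664
  s(B) = √(3.1) = 1.7607

Step 3 — r_{ij} = s_{ij} / (s_i · s_j):
  r[A,A] = 1 (diagonal).
  r[A,B] = -3 / (1.9664 · 1.7607) = -3 / 3.4622 = -0.8665
  r[B,B] = 1 (diagonal).

R is symmetric with unit diagonal. Assembling:

R = [[1, -0.8665],
 [-0.8665, 1]]


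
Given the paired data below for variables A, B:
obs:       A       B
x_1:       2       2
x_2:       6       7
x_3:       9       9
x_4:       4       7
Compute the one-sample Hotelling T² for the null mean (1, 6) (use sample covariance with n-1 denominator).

Step 1 — sample mean vector:
  mean(A) = (2 + 6 + 9 + 4) / 4 = 21/4 = 5.25
  mean(B) = (2 + 7 + 9 + 7) / 4 = 25/4 = 6.25
  x̄ = (5.25, 6.25),  deviation x̄ - mu_0 = (5.25, 6.25) - (1, 6) = (4.25, 0.25).

Step 2 — sample covariance matrix, S[i,j] = (1/(n-1)) · Σ_k (x_{k,i} - mean_i) · (x_{k,j} - mean_j), divisor n-1 = 3:
  S[A,A] = ((-3.25)·(-3.25) + (0.75)·(0.75) + (3.75)·(3.75) + (-1.25)·(-1.25)) / 3 = 26.75/3 = 8.9167
  S[A,B] = ((-3.25)·(-4.25) + (0.75)·(0.75) + (3.75)·(2.75) + (-1.25)·(0.75)) / 3 = 23.75/3 = 7.9167
  S[B,B] = ((-4.25)·(-4.25) + (0.75)·(0.75) + (2.75)·(2.75) + (0.75)·(0.75)) / 3 = 26.75/3 = 8.9167
  S = [[8.9167, 7.9167],
 [7.9167, 8.9167]].

Step 3 — invert S. det(S) = 8.9167·8.9167 - (7.9167)² = 16.8333.
  S^{-1} = (1/det) · [[d, -b], [-b, a]] = [[0.5297, -0.4703],
 [-0.4703, 0.5297]].

Step 4 — quadratic form (x̄ - mu_0)^T · S^{-1} · (x̄ - mu_0):
  S^{-1} · (x̄ - mu_0) = (2.1337, -1.8663),
  (x̄ - mu_0)^T · [...] = (4.25)·(2.1337) + (0.25)·(-1.8663) = 8.6015.

Step 5 — scale by n: T² = 4 · 8.6015 = 34.4059.

T² ≈ 34.4059


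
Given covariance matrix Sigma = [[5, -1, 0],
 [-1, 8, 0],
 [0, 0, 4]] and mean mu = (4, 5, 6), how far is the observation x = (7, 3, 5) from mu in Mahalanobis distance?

Step 1 — centre the observation: (x - mu) = (3, -2, -1).

Step 2 — invert Sigma (cofactor / det for 3×3, or solve directly):
  Sigma^{-1} = [[0.2051, 0.0256, 0],
 [0.0256, 0.1282, 0],
 [0, 0, 0.25]].

Step 3 — form the quadratic (x - mu)^T · Sigma^{-1} · (x - mu):
  Sigma^{-1} · (x - mu) = (0.5641, -0.1795, -0.25).
  (x - mu)^T · [Sigma^{-1} · (x - mu)] = (3)·(0.5641) + (-2)·(-0.1795) + (-1)·(-0.25) = 2.3013.

Step 4 — take square root: d = √(2.3013) ≈ 1.517.

d(x, mu) = √(2.3013) ≈ 1.517


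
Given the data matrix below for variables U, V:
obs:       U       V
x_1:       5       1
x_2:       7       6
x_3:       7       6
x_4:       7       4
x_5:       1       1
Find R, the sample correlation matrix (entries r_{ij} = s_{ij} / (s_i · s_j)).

Step 1 — column means:
  mean(U) = (5 + 7 + 7 + 7 + 1) / 5 = 27/5 = 5.4
  mean(V) = (1 + 6 + 6 + 4 + 1) / 5 = 18/5 = 3.6

Step 2 — sample variances and covariances s[i,j] = (1/(n-1)) · Σ_k (x_{k,i} - mean_i) · (x_{k,j} - mean_j), with n-1 = 4:
  s[U,U] = ((-0.4)·(-0.4) + (1.6)·(1.6) + (1.6)·(1.6) + (1.6)·(1.6) + (-4.4)·(-4.4)) / 4 = 27.2/4 = 6.8
  s[U,V] = ((-0.4)·(-2.6) + (1.6)·(2.4) + (1.6)·(2.4) + (1.6)·(0.4) + (-4.4)·(-2.6)) / 4 = 20.8/4 = 5.2
  s[V,V] = ((-2.6)·(-2.6) + (2.4)·(2.4) + (2.4)·(2.4) + (0.4)·(0.4) + (-2.6)·(-2.6)) / 4 = 25.2/4 = 6.3
  Sample standard deviations s_i = √(s[i,i]):
  s(U) = √(6.8) = 2.6077
  s(V) = √(6.3) = 2.51

Step 3 — r_{ij} = s_{ij} / (s_i · s_j):
  r[U,U] = 1 (diagonal).
  r[U,V] = 5.2 / (2.6077 · 2.51) = 5.2 / 6.5452 = 0.7945
  r[V,V] = 1 (diagonal).

R is symmetric with unit diagonal. Assembling:

R = [[1, 0.7945],
 [0.7945, 1]]
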